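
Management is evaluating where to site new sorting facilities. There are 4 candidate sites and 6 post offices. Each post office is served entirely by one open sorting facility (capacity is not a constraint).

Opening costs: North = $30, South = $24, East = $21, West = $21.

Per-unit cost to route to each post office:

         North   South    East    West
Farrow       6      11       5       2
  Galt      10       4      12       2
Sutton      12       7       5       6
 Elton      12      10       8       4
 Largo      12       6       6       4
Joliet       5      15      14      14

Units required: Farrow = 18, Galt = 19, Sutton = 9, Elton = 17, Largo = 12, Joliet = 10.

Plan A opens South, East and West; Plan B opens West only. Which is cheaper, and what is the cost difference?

Plan A: {South, East, West}: Farrow→West 2·18=36, Galt→West 2·19=38, Sutton→East 5·9=45, Elton→West 4·17=68, Largo→West 4·12=48, Joliet→East 14·10=140. Service 375; fixed 66; total 441.
Plan B: {West}: Farrow→West 2·18=36, Galt→West 2·19=38, Sutton→West 6·9=54, Elton→West 4·17=68, Largo→West 4·12=48, Joliet→West 14·10=140. Service 384; fixed 21; total 405.
Difference: |441 − 405| = 36.

Plan B is cheaper by 36.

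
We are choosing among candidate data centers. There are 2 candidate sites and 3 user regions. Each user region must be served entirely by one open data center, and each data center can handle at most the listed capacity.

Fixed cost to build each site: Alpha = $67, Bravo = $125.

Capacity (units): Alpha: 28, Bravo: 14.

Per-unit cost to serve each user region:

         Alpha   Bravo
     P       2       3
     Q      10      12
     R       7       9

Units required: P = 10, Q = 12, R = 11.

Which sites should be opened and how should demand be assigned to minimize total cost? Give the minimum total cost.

Minimum total cost: 419

Open {Alpha, Bravo}: P→Bravo 3·10=30, Q→Alpha 10·12=120, R→Alpha 7·11=77.
Loads: Alpha carries 23/28, Bravo carries 10/14. Service 227; fixed 192; total 419.
Next best feasible plan costs 431.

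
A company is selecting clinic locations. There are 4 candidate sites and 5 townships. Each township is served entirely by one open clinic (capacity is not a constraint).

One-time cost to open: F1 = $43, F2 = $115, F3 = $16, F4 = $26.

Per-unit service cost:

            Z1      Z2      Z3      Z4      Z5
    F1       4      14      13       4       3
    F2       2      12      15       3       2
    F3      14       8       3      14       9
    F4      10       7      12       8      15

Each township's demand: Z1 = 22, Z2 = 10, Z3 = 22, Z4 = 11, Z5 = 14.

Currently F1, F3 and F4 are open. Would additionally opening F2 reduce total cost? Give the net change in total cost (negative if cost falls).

No — net change +46 (cost rises by 46).

Current service cost with {F1, F3, F4}: 310.
Adding F2: each township re-picks its cheapest; new service cost 241, saving 69.
Extra fixed cost: 115. Net change = 115 − 69 = 46.
(Totals: 395 → 441.)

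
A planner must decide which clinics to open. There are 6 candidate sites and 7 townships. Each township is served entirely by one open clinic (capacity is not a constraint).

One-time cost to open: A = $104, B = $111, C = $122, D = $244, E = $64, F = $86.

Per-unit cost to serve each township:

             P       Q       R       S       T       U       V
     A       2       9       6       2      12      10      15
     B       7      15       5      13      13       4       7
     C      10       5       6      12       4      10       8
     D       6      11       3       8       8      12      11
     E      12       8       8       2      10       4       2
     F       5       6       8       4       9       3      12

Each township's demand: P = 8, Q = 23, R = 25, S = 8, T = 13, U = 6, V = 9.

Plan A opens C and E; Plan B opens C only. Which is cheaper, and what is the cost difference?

Plan A: {C, E}: P→C 10·8=80, Q→C 5·23=115, R→C 6·25=150, S→E 2·8=16, T→C 4·13=52, U→E 4·6=24, V→E 2·9=18. Service 455; fixed 186; total 641.
Plan B: {C}: P→C 10·8=80, Q→C 5·23=115, R→C 6·25=150, S→C 12·8=96, T→C 4·13=52, U→C 10·6=60, V→C 8·9=72. Service 625; fixed 122; total 747.
Difference: |641 − 747| = 106.

Plan A is cheaper by 106.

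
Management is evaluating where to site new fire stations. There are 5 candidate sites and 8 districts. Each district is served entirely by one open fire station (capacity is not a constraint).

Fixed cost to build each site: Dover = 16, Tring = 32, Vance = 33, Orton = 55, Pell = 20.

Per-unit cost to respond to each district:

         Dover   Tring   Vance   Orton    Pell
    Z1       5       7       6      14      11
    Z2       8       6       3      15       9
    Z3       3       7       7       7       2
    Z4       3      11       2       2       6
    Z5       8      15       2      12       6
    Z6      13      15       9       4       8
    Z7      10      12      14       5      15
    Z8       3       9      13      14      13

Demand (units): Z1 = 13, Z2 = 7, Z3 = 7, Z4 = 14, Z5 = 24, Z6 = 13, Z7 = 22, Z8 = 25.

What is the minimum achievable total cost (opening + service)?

For any fixed open set, each district goes to its cheapest open site; total = fixed + service.
{Dover, Vance, Orton}: Z1→Dover 5·13=65, Z2→Vance 3·7=21, Z3→Dover 3·7=21, Z4→Vance 2·14=28, Z5→Vance 2·24=48, Z6→Orton 4·13=52, Z7→Orton 5·22=110, Z8→Dover 3·25=75. Service 420; fixed 104; total 524.
{Dover, Vance, Orton, Pell}: service 413 + fixed 124 = 537
{Dover, Tring, Vance, Orton}: service 420 + fixed 136 = 556
{Dover, Tring, Vance, Orton, Pell}: Z1→Dover 5·13=65, Z2→Vance 3·7=21, Z3→Pell 2·7=14, Z4→Vance 2·14=28, Z5→Vance 2·24=48, Z6→Orton 4·13=52, Z7→Orton 5·22=110, Z8→Dover 3·25=75. Service 413; fixed 156; total 569.
No other subset beats 524.

Minimum total cost: 524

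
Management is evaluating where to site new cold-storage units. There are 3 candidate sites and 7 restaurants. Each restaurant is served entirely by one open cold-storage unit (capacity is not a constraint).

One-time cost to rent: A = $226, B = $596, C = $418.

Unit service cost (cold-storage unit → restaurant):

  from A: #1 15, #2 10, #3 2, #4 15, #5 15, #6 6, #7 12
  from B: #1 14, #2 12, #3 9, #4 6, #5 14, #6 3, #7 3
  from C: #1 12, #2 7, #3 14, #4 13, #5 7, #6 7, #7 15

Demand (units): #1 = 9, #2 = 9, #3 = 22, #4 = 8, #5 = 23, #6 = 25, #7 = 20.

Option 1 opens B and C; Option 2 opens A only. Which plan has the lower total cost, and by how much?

Option 2 is cheaper by 377.

Option 1: {B, C}: #1→C 12·9=108, #2→C 7·9=63, #3→B 9·22=198, #4→B 6·8=48, #5→C 7·23=161, #6→B 3·25=75, #7→B 3·20=60. Service 713; fixed 1014; total 1727.
Option 2: {A}: #1→A 15·9=135, #2→A 10·9=90, #3→A 2·22=44, #4→A 15·8=120, #5→A 15·23=345, #6→A 6·25=150, #7→A 12·20=240. Service 1124; fixed 226; total 1350.
Difference: |1727 − 1350| = 377.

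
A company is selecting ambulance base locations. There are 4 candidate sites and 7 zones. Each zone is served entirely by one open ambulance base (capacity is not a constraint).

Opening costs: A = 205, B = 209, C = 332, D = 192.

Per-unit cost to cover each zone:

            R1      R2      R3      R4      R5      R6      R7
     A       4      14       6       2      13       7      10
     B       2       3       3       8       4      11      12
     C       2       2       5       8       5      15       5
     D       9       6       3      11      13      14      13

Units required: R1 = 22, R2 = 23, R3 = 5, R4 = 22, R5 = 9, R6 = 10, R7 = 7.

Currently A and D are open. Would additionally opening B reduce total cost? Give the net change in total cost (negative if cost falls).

No — net change +15 (cost rises by 15).

Current service cost with {A, D}: 542.
Adding B: each zone re-picks its cheapest; new service cost 348, saving 194.
Extra fixed cost: 209. Net change = 209 − 194 = 15.
(Totals: 939 → 954.)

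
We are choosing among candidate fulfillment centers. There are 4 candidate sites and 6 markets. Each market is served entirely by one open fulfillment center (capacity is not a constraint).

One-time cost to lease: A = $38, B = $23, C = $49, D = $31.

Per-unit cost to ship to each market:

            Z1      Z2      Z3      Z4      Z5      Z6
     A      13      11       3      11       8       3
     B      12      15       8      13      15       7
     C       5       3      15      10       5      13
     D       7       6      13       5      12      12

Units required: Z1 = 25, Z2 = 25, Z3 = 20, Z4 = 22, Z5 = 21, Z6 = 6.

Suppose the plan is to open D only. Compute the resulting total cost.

Each market is assigned to its cheapest site among the open ones.
{D}: Z1→D 7·25=175, Z2→D 6·25=150, Z3→D 13·20=260, Z4→D 5·22=110, Z5→D 12·21=252, Z6→D 12·6=72. Service 1019; fixed 31; total 1050.

Total cost: 1050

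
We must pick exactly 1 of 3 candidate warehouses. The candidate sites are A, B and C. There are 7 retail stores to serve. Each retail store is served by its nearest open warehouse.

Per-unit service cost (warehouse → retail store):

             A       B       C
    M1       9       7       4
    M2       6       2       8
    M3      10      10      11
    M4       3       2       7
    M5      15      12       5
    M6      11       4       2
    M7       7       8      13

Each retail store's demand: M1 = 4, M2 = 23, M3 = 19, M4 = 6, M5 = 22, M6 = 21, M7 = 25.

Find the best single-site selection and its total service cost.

With exactly 1 open, each retail store uses its cheapest among the chosen.
{B}: M1→B 7·4=28, M2→B 2·23=46, M3→B 10·19=190, M4→B 2·6=12, M5→B 12·22=264, M6→B 4·21=84, M7→B 8·25=200. Service cost 824.
{C}: service cost 928
{A}: service cost 1118
Among all 3 size-1 choices, {B} is lowest.

Choose B only; total service cost 824.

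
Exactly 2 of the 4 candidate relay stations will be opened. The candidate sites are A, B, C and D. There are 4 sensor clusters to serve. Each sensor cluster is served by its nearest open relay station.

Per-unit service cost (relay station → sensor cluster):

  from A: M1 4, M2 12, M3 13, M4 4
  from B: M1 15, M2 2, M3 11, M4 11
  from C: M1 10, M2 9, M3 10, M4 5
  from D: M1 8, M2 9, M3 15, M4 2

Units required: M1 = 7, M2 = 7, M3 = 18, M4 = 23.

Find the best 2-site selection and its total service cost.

Choose B and D; total service cost 314.

With exactly 2 open, each sensor cluster uses its cheapest among the chosen.
{B, D}: M1→D 8·7=56, M2→B 2·7=14, M3→B 11·18=198, M4→D 2·23=46. Service cost 314.
{A, B}: service cost 332
{C, D}: service cost 345
Among all 6 size-2 choices, {B, D} is lowest.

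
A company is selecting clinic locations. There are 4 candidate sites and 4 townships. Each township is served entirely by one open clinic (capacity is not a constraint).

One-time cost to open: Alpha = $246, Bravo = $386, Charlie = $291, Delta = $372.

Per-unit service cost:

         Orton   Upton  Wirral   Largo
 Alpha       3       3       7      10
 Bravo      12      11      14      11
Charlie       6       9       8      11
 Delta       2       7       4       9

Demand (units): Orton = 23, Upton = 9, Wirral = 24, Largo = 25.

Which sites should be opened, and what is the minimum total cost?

Open Alpha only; minimum total cost 760.

For any fixed open set, each township goes to its cheapest open site; total = fixed + service.
{Alpha}: Orton→Alpha 3·23=69, Upton→Alpha 3·9=27, Wirral→Alpha 7·24=168, Largo→Alpha 10·25=250. Service 514; fixed 246; total 760.
{Delta}: Orton→Delta 2·23=46, Upton→Delta 7·9=63, Wirral→Delta 4·24=96, Largo→Delta 9·25=225. Service 430; fixed 372; total 802.
{Charlie}: Orton→Charlie 6·23=138, Upton→Charlie 9·9=81, Wirral→Charlie 8·24=192, Largo→Charlie 11·25=275. Service 686; fixed 291; total 977.
{Alpha, Bravo, Charlie, Delta}: service 394 + fixed 1295 = 1689
No other subset beats 760.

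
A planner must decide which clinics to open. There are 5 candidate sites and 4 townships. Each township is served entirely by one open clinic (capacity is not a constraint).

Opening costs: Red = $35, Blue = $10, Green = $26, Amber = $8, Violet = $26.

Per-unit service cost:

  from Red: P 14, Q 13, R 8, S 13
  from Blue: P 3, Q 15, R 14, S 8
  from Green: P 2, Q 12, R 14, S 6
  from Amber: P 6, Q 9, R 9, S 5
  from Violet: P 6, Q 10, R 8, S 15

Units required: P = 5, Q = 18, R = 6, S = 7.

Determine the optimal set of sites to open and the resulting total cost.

For any fixed open set, each township goes to its cheapest open site; total = fixed + service.
{Blue, Amber}: P→Blue 3·5=15, Q→Amber 9·18=162, R→Amber 9·6=54, S→Amber 5·7=35. Service 266; fixed 18; total 284.
{Amber}: service 281 + fixed 8 = 289
{Green, Amber}: service 261 + fixed 34 = 295
{Red, Blue, Green, Amber, Violet}: P→Green 2·5=10, Q→Amber 9·18=162, R→Red 8·6=48, S→Amber 5·7=35. Service 255; fixed 105; total 360.
No other subset beats 284.

Open Blue and Amber; minimum total cost 284.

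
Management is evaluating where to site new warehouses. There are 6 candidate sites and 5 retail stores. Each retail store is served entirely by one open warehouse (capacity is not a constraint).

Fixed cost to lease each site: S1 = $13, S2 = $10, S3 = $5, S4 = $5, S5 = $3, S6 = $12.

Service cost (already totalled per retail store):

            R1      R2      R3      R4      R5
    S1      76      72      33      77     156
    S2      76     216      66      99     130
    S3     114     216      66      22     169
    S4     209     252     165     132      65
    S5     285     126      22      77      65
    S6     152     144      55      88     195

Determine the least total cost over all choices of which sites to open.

Minimum total cost: 278

For any fixed open set, each retail store goes to its cheapest open site; total = fixed + service.
{S1, S3, S5}: R1→S1 76, R2→S1 72, R3→S5 22, R4→S3 22, R5→S5 65. Service 257; fixed 21; total 278.
{S1, S3, S4, S5}: service 257 + fixed 26 = 283
{S1, S2, S3, S5}: service 257 + fixed 31 = 288
{S1, S2, S3, S4, S5, S6}: R1→S1 76, R2→S1 72, R3→S5 22, R4→S3 22, R5→S4 65. Service 257; fixed 48; total 305.
No other subset beats 278.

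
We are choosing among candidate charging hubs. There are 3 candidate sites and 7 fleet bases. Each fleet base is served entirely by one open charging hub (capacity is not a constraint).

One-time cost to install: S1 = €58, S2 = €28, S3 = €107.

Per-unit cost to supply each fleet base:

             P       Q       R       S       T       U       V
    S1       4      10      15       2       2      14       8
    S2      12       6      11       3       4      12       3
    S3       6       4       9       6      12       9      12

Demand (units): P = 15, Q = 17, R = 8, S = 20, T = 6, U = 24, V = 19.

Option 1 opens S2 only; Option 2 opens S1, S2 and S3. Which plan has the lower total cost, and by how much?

Option 1: {S2}: P→S2 12·15=180, Q→S2 6·17=102, R→S2 11·8=88, S→S2 3·20=60, T→S2 4·6=24, U→S2 12·24=288, V→S2 3·19=57. Service 799; fixed 28; total 827.
Option 2: {S1, S2, S3}: P→S1 4·15=60, Q→S3 4·17=68, R→S3 9·8=72, S→S1 2·20=40, T→S1 2·6=12, U→S3 9·24=216, V→S2 3·19=57. Service 525; fixed 193; total 718.
Difference: |827 − 718| = 109.

Option 2 is cheaper by 109.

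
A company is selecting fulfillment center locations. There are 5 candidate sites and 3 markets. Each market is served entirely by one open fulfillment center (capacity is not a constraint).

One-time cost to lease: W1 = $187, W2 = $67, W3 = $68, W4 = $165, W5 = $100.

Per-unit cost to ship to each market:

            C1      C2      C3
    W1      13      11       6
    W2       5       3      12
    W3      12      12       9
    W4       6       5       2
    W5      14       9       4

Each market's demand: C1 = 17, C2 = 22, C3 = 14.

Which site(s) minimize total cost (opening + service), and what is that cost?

For any fixed open set, each market goes to its cheapest open site; total = fixed + service.
{W2, W5}: C1→W2 5·17=85, C2→W2 3·22=66, C3→W5 4·14=56. Service 207; fixed 167; total 374.
{W2}: service 319 + fixed 67 = 386
{W4}: service 240 + fixed 165 = 405
{W1, W2, W3, W4, W5}: service 179 + fixed 587 = 766
No other subset beats 374.

Open W2 and W5; minimum total cost 374.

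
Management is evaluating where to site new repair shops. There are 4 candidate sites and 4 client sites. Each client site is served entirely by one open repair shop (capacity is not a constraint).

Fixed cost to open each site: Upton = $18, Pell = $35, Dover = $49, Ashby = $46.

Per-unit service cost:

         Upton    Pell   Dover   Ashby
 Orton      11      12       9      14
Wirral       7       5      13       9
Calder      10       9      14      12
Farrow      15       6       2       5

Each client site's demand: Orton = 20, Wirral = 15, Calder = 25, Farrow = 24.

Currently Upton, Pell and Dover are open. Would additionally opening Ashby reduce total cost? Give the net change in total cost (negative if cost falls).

Current service cost with {Upton, Pell, Dover}: 528.
Adding Ashby: each client site re-picks its cheapest; new service cost 528, saving 0.
Extra fixed cost: 46. Net change = 46 − 0 = 46.
(Totals: 630 → 676.)

No — net change +46 (cost rises by 46).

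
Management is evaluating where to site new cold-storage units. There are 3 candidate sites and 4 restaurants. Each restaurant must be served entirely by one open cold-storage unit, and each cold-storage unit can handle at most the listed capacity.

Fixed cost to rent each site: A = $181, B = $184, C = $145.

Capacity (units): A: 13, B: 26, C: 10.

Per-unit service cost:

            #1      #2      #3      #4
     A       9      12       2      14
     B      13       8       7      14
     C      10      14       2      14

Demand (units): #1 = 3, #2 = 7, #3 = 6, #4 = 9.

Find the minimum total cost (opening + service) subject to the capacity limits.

Open {B}: #1→B 13·3=39, #2→B 8·7=56, #3→B 7·6=42, #4→B 14·9=126.
Loads: B carries 25/26. Service 263; fixed 184; total 447.
Next best feasible plan costs 553.

Minimum total cost: 447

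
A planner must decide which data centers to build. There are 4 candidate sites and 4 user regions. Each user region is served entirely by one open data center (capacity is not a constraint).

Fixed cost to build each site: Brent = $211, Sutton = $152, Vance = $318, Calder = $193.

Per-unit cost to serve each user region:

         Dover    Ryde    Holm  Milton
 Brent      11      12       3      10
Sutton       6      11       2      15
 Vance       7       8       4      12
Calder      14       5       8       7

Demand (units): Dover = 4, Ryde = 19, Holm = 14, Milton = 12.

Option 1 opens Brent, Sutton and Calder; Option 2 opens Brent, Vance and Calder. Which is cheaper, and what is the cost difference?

Option 1: {Brent, Sutton, Calder}: Dover→Sutton 6·4=24, Ryde→Calder 5·19=95, Holm→Sutton 2·14=28, Milton→Calder 7·12=84. Service 231; fixed 556; total 787.
Option 2: {Brent, Vance, Calder}: Dover→Vance 7·4=28, Ryde→Calder 5·19=95, Holm→Brent 3·14=42, Milton→Calder 7·12=84. Service 249; fixed 722; total 971.
Difference: |787 − 971| = 184.

Option 1 is cheaper by 184.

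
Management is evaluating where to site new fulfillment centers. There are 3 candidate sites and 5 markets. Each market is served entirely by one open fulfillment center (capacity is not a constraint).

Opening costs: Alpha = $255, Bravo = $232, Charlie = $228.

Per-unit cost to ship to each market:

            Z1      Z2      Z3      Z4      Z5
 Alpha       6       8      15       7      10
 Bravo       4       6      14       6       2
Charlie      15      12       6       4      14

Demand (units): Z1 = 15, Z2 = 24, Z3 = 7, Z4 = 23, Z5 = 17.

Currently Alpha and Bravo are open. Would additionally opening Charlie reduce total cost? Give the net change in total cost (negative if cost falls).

Current service cost with {Alpha, Bravo}: 474.
Adding Charlie: each market re-picks its cheapest; new service cost 372, saving 102.
Extra fixed cost: 228. Net change = 228 − 102 = 126.
(Totals: 961 → 1087.)

No — net change +126 (cost rises by 126).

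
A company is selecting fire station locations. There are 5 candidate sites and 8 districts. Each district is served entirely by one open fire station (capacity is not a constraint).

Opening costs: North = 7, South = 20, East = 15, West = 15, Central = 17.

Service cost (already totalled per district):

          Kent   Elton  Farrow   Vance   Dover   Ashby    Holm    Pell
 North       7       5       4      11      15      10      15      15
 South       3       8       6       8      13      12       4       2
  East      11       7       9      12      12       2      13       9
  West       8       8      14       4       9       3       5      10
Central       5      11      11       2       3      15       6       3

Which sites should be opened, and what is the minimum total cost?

For any fixed open set, each district goes to its cheapest open site; total = fixed + service.
{North, Central}: Kent→Central 5, Elton→North 5, Farrow→North 4, Vance→Central 2, Dover→Central 3, Ashby→North 10, Holm→Central 6, Pell→Central 3. Service 38; fixed 24; total 62.
{North, East, Central}: Kent→Central 5, Elton→North 5, Farrow→North 4, Vance→Central 2, Dover→Central 3, Ashby→East 2, Holm→Central 6, Pell→Central 3. Service 30; fixed 39; total 69.
{North, West}: Kent→North 7, Elton→North 5, Farrow→North 4, Vance→West 4, Dover→West 9, Ashby→West 3, Holm→West 5, Pell→West 10. Service 47; fixed 22; total 69.
{North, South, East, West, Central}: service 25 + fixed 74 = 99
No other subset beats 62.

Open North and Central; minimum total cost 62.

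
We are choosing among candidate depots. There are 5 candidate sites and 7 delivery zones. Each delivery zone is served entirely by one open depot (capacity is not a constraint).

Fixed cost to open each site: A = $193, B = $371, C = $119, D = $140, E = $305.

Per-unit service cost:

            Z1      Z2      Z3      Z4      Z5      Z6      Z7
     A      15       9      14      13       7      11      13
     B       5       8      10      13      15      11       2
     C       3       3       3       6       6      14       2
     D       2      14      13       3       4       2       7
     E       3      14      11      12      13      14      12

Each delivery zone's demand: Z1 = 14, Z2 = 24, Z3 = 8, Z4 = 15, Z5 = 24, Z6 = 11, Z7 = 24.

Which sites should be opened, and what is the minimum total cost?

For any fixed open set, each delivery zone goes to its cheapest open site; total = fixed + service.
{C, D}: Z1→D 2·14=28, Z2→C 3·24=72, Z3→C 3·8=24, Z4→D 3·15=45, Z5→D 4·24=96, Z6→D 2·11=22, Z7→C 2·24=48. Service 335; fixed 259; total 594.
{C}: Z1→C 3·14=42, Z2→C 3·24=72, Z3→C 3·8=24, Z4→C 6·15=90, Z5→C 6·24=144, Z6→C 14·11=154, Z7→C 2·24=48. Service 574; fixed 119; total 693.
{A, C, D}: service 335 + fixed 452 = 787
{A, B, C, D, E}: service 335 + fixed 1128 = 1463
No other subset beats 594.

Open C and D; minimum total cost 594.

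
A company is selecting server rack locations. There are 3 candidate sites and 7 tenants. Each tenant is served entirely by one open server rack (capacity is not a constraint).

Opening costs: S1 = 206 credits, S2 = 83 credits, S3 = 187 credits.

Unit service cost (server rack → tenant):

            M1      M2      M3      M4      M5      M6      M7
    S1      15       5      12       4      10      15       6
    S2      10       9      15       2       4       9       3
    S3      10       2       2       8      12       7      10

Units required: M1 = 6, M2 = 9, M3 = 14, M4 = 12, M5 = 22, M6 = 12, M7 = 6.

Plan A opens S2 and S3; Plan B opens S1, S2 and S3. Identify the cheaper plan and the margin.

Plan A is cheaper by 206.

Plan A: {S2, S3}: M1→S2 10·6=60, M2→S3 2·9=18, M3→S3 2·14=28, M4→S2 2·12=24, M5→S2 4·22=88, M6→S3 7·12=84, M7→S2 3·6=18. Service 320; fixed 270; total 590.
Plan B: {S1, S2, S3}: M1→S2 10·6=60, M2→S3 2·9=18, M3→S3 2·14=28, M4→S2 2·12=24, M5→S2 4·22=88, M6→S3 7·12=84, M7→S2 3·6=18. Service 320; fixed 476; total 796.
Difference: |590 − 796| = 206.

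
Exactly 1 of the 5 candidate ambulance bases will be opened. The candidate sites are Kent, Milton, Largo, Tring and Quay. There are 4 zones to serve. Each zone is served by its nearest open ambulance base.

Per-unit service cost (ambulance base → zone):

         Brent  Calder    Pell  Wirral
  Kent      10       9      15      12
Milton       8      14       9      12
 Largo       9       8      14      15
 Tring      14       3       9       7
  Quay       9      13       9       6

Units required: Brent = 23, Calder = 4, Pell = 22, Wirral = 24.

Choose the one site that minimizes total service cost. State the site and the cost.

With exactly 1 open, each zone uses its cheapest among the chosen.
{Quay}: Brent→Quay 9·23=207, Calder→Quay 13·4=52, Pell→Quay 9·22=198, Wirral→Quay 6·24=144. Service cost 601.
{Tring}: service cost 700
{Milton}: service cost 726
Among all 5 size-1 choices, {Quay} is lowest.

Choose Quay only; total service cost 601.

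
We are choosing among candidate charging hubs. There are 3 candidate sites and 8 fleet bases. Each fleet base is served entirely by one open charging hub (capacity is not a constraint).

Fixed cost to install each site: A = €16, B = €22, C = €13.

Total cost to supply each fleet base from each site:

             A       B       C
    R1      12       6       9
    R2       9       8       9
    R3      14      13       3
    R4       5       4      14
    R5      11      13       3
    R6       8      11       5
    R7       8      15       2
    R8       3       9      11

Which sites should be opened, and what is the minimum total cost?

Open A and C; minimum total cost 68.

For any fixed open set, each fleet base goes to its cheapest open site; total = fixed + service.
{A, C}: R1→C 9, R2→A 9, R3→C 3, R4→A 5, R5→C 3, R6→C 5, R7→C 2, R8→A 3. Service 39; fixed 29; total 68.
{C}: service 56 + fixed 13 = 69
{B, C}: service 40 + fixed 35 = 75
{A, B, C}: R1→B 6, R2→B 8, R3→C 3, R4→B 4, R5→C 3, R6→C 5, R7→C 2, R8→A 3. Service 34; fixed 51; total 85.
(All 7 nonempty subsets were checked; A and C is lowest.)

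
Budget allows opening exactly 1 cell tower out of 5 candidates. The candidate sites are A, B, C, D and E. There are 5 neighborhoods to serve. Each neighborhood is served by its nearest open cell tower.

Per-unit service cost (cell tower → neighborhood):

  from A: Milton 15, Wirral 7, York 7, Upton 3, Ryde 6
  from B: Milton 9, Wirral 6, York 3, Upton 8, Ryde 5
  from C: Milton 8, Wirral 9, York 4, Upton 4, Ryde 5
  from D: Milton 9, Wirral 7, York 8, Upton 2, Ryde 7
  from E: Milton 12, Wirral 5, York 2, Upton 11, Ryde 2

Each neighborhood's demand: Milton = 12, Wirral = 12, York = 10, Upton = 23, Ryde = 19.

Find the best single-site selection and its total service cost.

Choose C only; total service cost 431.

With exactly 1 open, each neighborhood uses its cheapest among the chosen.
{C}: Milton→C 8·12=96, Wirral→C 9·12=108, York→C 4·10=40, Upton→C 4·23=92, Ryde→C 5·19=95. Service cost 431.
{D}: service cost 451
{B}: service cost 489
Among all 5 size-1 choices, {C} is lowest.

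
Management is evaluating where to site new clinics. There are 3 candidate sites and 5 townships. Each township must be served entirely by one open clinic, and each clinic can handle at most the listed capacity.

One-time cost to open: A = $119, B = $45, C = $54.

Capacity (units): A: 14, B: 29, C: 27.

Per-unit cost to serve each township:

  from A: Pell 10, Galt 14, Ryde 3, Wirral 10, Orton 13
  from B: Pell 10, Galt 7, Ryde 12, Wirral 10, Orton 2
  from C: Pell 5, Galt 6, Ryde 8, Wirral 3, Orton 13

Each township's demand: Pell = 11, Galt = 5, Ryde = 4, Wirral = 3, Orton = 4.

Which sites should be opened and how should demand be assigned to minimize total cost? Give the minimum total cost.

Open {C}: Pell→C 5·11=55, Galt→C 6·5=30, Ryde→C 8·4=32, Wirral→C 3·3=9, Orton→C 13·4=52.
Loads: C carries 27/27. Service 178; fixed 54; total 232.
Next best feasible plan costs 233.

Minimum total cost: 232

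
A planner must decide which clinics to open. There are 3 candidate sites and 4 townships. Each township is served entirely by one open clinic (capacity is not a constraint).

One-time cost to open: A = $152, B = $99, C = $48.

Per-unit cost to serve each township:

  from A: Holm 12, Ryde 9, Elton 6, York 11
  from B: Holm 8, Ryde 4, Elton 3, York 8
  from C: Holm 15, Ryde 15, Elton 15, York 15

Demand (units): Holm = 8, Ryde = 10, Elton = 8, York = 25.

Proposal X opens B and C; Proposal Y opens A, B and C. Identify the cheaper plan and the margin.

Proposal X: {B, C}: Holm→B 8·8=64, Ryde→B 4·10=40, Elton→B 3·8=24, York→B 8·25=200. Service 328; fixed 147; total 475.
Proposal Y: {A, B, C}: Holm→B 8·8=64, Ryde→B 4·10=40, Elton→B 3·8=24, York→B 8·25=200. Service 328; fixed 299; total 627.
Difference: |475 − 627| = 152.

Proposal X is cheaper by 152.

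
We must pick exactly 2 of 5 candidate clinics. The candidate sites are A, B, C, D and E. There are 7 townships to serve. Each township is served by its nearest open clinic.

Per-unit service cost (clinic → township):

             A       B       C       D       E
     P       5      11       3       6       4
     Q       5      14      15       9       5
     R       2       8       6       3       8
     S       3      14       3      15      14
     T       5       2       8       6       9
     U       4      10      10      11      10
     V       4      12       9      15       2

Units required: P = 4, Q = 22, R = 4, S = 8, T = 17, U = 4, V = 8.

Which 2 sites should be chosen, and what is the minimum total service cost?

Choose A and B; total service cost 244.

With exactly 2 open, each township uses its cheapest among the chosen.
{A, B}: P→A 5·4=20, Q→A 5·22=110, R→A 2·4=8, S→A 3·8=24, T→B 2·17=34, U→A 4·4=16, V→A 4·8=32. Service cost 244.
{A, E}: service cost 275
{A, C}: service cost 287
Among all 10 size-2 choices, {A, B} is lowest.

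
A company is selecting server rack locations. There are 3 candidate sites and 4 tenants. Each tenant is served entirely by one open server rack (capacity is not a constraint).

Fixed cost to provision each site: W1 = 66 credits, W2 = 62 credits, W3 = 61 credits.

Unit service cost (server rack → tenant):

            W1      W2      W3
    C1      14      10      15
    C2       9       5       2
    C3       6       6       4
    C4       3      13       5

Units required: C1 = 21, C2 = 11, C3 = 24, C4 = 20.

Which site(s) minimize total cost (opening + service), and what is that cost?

Open W2 and W3; minimum total cost 551.

For any fixed open set, each tenant goes to its cheapest open site; total = fixed + service.
{W2, W3}: C1→W2 10·21=210, C2→W3 2·11=22, C3→W3 4·24=96, C4→W3 5·20=100. Service 428; fixed 123; total 551.
{W1, W2, W3}: C1→W2 10·21=210, C2→W3 2·11=22, C3→W3 4·24=96, C4→W1 3·20=60. Service 388; fixed 189; total 577.
{W3}: service 533 + fixed 61 = 594
No other subset beats 551.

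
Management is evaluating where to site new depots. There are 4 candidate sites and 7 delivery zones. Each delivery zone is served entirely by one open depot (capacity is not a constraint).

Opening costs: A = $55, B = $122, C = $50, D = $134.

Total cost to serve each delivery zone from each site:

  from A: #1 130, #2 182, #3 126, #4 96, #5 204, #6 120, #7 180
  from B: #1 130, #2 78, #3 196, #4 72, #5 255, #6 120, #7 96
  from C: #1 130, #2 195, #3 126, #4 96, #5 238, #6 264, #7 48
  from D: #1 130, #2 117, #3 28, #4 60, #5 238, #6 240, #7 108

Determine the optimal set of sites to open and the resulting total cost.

Open A, C and D; minimum total cost 946.

For any fixed open set, each delivery zone goes to its cheapest open site; total = fixed + service.
{A, C, D}: #1→A 130, #2→D 117, #3→D 28, #4→D 60, #5→A 204, #6→A 120, #7→C 48. Service 707; fixed 239; total 946.
{A, D}: service 767 + fixed 189 = 956
{B, C}: service 812 + fixed 172 = 984
{A, B, C, D}: #1→A 130, #2→B 78, #3→D 28, #4→D 60, #5→A 204, #6→A 120, #7→C 48. Service 668; fixed 361; total 1029.
(All 15 nonempty subsets were checked; A, C and D is lowest.)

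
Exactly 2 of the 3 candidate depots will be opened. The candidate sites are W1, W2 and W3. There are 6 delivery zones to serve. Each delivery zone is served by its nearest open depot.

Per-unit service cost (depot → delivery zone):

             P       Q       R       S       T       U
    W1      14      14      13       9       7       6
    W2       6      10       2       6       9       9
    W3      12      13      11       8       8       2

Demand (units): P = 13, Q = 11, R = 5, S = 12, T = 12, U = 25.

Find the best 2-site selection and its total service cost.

With exactly 2 open, each delivery zone uses its cheapest among the chosen.
{W2, W3}: P→W2 6·13=78, Q→W2 10·11=110, R→W2 2·5=10, S→W2 6·12=72, T→W3 8·12=96, U→W3 2·25=50. Service cost 416.
{W1, W2}: service cost 504
{W1, W3}: service cost 584
Among all 3 size-2 choices, {W2, W3} is lowest.

Choose W2 and W3; total service cost 416.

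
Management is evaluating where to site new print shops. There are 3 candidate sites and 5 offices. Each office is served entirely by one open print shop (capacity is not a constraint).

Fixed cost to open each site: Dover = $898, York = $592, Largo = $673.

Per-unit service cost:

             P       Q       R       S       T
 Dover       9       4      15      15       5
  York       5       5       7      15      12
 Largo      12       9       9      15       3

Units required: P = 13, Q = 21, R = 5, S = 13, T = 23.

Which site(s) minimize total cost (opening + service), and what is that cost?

Open York only; minimum total cost 1268.

For any fixed open set, each office goes to its cheapest open site; total = fixed + service.
{York}: P→York 5·13=65, Q→York 5·21=105, R→York 7·5=35, S→York 15·13=195, T→York 12·23=276. Service 676; fixed 592; total 1268.
{Largo}: service 654 + fixed 673 = 1327
{Dover}: service 586 + fixed 898 = 1484
{Dover, York, Largo}: P→York 5·13=65, Q→Dover 4·21=84, R→York 7·5=35, S→Dover 15·13=195, T→Largo 3·23=69. Service 448; fixed 2163; total 2611.
(All 7 nonempty subsets were checked; York only is lowest.)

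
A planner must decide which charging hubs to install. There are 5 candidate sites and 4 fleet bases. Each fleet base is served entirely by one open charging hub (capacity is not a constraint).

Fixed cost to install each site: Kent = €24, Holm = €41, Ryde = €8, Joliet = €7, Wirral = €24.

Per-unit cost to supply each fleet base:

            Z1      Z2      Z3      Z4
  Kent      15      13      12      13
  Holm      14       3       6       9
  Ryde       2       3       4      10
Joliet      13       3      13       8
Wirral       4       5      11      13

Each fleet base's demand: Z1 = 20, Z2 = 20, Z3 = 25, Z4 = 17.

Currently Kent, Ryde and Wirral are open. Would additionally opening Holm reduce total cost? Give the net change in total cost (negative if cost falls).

Current service cost with {Kent, Ryde, Wirral}: 370.
Adding Holm: each fleet base re-picks its cheapest; new service cost 353, saving 17.
Extra fixed cost: 41. Net change = 41 − 17 = 24.
(Totals: 426 → 450.)

No — net change +24 (cost rises by 24).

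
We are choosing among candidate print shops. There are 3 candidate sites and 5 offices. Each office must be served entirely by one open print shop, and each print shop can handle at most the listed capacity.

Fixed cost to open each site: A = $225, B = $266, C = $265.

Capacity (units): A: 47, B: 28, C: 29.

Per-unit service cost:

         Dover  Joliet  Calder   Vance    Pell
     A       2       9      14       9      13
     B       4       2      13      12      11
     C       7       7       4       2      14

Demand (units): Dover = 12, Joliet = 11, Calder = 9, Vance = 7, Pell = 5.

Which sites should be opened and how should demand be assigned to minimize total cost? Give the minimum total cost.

Minimum total cost: 602

Open {A}: Dover→A 2·12=24, Joliet→A 9·11=99, Calder→A 14·9=126, Vance→A 9·7=63, Pell→A 13·5=65.
Loads: A carries 44/47. Service 377; fixed 225; total 602.
Next best feasible plan costs 706.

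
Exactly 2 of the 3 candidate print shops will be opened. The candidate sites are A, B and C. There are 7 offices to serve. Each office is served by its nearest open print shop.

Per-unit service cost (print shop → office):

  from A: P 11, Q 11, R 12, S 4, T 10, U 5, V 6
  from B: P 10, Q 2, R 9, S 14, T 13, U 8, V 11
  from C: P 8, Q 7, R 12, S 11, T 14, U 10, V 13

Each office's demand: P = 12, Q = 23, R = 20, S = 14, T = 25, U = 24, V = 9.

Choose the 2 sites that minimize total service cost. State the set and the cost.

With exactly 2 open, each office uses its cheapest among the chosen.
{A, B}: P→B 10·12=120, Q→B 2·23=46, R→B 9·20=180, S→A 4·14=56, T→A 10·25=250, U→A 5·24=120, V→A 6·9=54. Service cost 826.
{A, C}: service cost 977
{B, C}: service cost 1092
Among all 3 size-2 choices, {A, B} is lowest.

Choose A and B; total service cost 826.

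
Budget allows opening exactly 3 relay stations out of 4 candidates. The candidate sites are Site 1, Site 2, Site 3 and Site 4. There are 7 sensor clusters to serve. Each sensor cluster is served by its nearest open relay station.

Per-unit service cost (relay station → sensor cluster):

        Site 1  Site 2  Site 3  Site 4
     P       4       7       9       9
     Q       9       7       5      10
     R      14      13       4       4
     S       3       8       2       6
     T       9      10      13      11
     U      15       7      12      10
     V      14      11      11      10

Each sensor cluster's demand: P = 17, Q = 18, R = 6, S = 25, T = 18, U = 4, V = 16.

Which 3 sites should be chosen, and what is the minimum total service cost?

Choose Site 1, Site 3 and Site 4; total service cost 594.

With exactly 3 open, each sensor cluster uses its cheapest among the chosen.
{Site 1, Site 3, Site 4}: P→Site 1 4·17=68, Q→Site 3 5·18=90, R→Site 3 4·6=24, S→Site 3 2·25=50, T→Site 1 9·18=162, U→Site 4 10·4=40, V→Site 4 10·16=160. Service cost 594.
{Site 1, Site 2, Site 3}: service cost 598
{Site 1, Site 2, Site 4}: service cost 643
Among all 4 size-3 choices, {Site 1, Site 3, Site 4} is lowest.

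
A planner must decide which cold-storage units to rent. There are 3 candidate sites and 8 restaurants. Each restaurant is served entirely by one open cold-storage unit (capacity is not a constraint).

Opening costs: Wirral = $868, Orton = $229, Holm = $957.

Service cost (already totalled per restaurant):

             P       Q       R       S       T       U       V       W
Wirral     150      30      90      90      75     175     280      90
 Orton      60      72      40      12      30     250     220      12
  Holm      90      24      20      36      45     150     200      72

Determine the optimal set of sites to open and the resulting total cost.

Open Orton only; minimum total cost 925.

For any fixed open set, each restaurant goes to its cheapest open site; total = fixed + service.
{Orton}: P→Orton 60, Q→Orton 72, R→Orton 40, S→Orton 12, T→Orton 30, U→Orton 250, V→Orton 220, W→Orton 12. Service 696; fixed 229; total 925.
{Holm}: P→Holm 90, Q→Holm 24, R→Holm 20, S→Holm 36, T→Holm 45, U→Holm 150, V→Holm 200, W→Holm 72. Service 637; fixed 957; total 1594.
{Wirral, Orton}: service 579 + fixed 1097 = 1676
{Wirral, Orton, Holm}: P→Orton 60, Q→Holm 24, R→Holm 20, S→Orton 12, T→Orton 30, U→Holm 150, V→Holm 200, W→Orton 12. Service 508; fixed 2054; total 2562.
No other subset beats 925.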